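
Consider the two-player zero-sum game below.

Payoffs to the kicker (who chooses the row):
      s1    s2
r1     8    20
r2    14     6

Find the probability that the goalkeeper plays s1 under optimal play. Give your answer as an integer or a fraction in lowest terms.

Row minima are 8 and 6, so the kicker's maximin is 8; column maxima are 14 and 20, so the goalkeeper's minimax is 14. These differ, so the equilibrium is in mixed strategies.
Let the goalkeeper play s1 with probability q. The kicker is indifferent when 8q + 20(1−q) = 14q + 6(1−q), giving q = 7/10.

7/10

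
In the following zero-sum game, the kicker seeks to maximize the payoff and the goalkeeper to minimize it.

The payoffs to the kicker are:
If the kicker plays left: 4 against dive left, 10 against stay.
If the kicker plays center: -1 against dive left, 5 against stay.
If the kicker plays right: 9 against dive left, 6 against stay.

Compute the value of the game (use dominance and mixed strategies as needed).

22/3

Row center is strictly dominated by row left, so the kicker never plays it.
The remaining 2×2 game on (left, right) × (dive left, stay) has no saddle point. Let the kicker play left with probability p; indifference gives 4p + 9(1−p) = 10p + 6(1−p), so p = 1/3.
Similarly the goalkeeper's optimal q on dive left is 4/9, and the value is 4·(4/9) + (10)·(5/9) = 22/3.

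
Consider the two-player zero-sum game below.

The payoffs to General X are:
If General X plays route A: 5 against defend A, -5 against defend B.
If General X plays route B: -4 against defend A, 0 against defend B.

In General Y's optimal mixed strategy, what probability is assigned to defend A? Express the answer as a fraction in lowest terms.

5/14

Row minima are -5 and -4, so General X's maximin is -4; column maxima are 5 and 0, so General Y's minimax is 0. These differ, so the equilibrium is in mixed strategies.
Let General Y play defend A with probability q. General X is indifferent when 5q − 5(1−q) = −4q, giving q = 5/14.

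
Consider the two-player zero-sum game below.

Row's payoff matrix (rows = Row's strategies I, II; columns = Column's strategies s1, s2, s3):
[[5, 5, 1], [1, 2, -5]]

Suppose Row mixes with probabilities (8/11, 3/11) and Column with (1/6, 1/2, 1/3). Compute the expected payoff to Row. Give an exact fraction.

167/66

Against (1/6, 1/2, 1/3), each row's expected payoff is I: 11/3; II: -1/2.
Taking the (8/11, 3/11)-weighted average: (8/11)·(11/3) + (3/11)·(-1/2) = 167/66.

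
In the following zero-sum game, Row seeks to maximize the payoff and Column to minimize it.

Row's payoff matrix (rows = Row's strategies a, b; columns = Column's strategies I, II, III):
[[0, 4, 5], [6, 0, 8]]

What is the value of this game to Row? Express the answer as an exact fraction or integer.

Column III is strictly dominated by I for Column (it gives Row more in every row).
The remaining 2×2 game on (a, b) × (I, II) has no saddle point. Let Row play a with probability p; indifference gives 6(1−p) = 4p, so p = 3/5.
Similarly Column's optimal q on I is 2/5, and the value is 0·(2/5) + (4)·(3/5) = 12/5.

12/5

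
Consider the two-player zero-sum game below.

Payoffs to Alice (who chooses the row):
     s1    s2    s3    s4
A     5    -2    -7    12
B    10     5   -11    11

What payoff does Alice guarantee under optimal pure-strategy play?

Row minima: -7, -11 → Alice's maximin is -7.
Column maxima: 10, 5, -7, 12 → Bob's minimax is -7.
They coincide at (A, s3), so the value is -7.

-7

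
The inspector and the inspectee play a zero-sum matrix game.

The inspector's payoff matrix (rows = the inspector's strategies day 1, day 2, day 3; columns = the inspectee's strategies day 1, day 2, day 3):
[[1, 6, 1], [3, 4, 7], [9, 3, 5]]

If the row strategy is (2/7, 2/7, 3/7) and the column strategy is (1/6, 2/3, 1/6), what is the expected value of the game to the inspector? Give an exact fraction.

13/3

Against (1/6, 2/3, 1/6), each row's expected payoff is day 1: 13/3; day 2: 13/3; day 3: 13/3.
Taking the (2/7, 2/7, 3/7)-weighted average: (2/7)·(13/3) + (2/7)·(13/3) + (3/7)·(13/3) = 13/3.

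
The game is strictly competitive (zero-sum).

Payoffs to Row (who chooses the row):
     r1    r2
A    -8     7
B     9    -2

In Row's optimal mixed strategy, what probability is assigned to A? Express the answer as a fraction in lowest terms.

Row minima are -8 and -2, so Row's maximin is -2; column maxima are 9 and 7, so Column's minimax is 7. These differ, so the equilibrium is in mixed strategies.
Let Row play A with probability p. Column is indifferent when −8p + 9(1−p) = 7p − 2(1−p), giving p = 11/26.

11/26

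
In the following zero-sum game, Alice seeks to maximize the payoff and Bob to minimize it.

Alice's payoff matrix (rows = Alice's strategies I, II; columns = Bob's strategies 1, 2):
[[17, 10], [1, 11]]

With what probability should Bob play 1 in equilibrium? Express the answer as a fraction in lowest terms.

Row minima are 10 and 1, so Alice's maximin is 10; column maxima are 17 and 11, so Bob's minimax is 11. These differ, so the equilibrium is in mixed strategies.
Let Bob play 1 with probability q. Alice is indifferent when 17q + 10(1−q) = q + 11(1−q), giving q = 1/17.

1/17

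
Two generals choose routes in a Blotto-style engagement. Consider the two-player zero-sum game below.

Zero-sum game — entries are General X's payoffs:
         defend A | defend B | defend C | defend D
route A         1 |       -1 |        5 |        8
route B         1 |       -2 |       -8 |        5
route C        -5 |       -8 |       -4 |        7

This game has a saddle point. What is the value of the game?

-1

Row minima: -1, -8, -8 → General X's maximin is -1.
Column maxima: 1, -1, 5, 8 → General Y's minimax is -1.
They coincide at (route A, defend B), so the value is -1.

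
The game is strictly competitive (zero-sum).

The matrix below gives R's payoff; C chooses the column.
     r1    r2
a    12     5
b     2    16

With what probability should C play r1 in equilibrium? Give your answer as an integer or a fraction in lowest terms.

11/21

Row minima are 5 and 2, so R's maximin is 5; column maxima are 12 and 16, so C's minimax is 12. These differ, so the equilibrium is in mixed strategies.
Let C play r1 with probability q. R is indifferent when 12q + 5(1−q) = 2q + 16(1−q), giving q = 11/21.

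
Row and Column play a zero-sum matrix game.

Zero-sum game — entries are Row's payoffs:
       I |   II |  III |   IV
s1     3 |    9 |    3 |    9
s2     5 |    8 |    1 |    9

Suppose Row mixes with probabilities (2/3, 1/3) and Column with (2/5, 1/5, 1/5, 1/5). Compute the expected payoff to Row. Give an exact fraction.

Against (2/5, 1/5, 1/5, 1/5), each row's expected payoff is s1: 27/5; s2: 28/5.
Taking the (2/3, 1/3)-weighted average: (2/3)·(27/5) + (1/3)·(28/5) = 82/15.

82/15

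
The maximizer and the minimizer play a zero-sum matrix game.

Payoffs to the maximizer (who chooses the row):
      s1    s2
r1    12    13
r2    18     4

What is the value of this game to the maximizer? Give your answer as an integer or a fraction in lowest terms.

Row minima are 12 and 4, so the maximizer's maximin is 12; column maxima are 18 and 13, so the minimizer's minimax is 13. These differ, so the equilibrium is in mixed strategies.
Let the maximizer play r1 with probability p. The minimizer is indifferent when 12p + 18(1−p) = 13p + 4(1−p), giving p = 14/15.
Let the minimizer play s1 with probability q. The maximizer is indifferent when 12q + 13(1−q) = 18q + 4(1−q), giving q = 3/5.
The value is 12·(3/5) + (13)·(2/5) = 62/5.

62/5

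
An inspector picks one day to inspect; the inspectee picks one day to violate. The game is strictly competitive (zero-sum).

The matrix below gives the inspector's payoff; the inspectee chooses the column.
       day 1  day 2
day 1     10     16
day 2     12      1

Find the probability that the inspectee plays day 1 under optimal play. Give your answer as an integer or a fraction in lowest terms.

15/17

Row minima are 10 and 1, so the inspector's maximin is 10; column maxima are 12 and 16, so the inspectee's minimax is 12. These differ, so the equilibrium is in mixed strategies.
Let the inspectee play day 1 with probability q. The inspector is indifferent when 10q + 16(1−q) = 12q + (1−q), giving q = 15/17.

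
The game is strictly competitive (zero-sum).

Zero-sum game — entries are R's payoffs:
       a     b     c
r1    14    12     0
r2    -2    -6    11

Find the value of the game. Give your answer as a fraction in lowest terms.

132/29

Column a is strictly dominated by b for C (it gives R more in every row).
The remaining 2×2 game on (r1, r2) × (b, c) has no saddle point. Let R play r1 with probability p; indifference gives 12p − 6(1−p) = 11(1−p), so p = 17/29.
Similarly C's optimal q on b is 11/29, and the value is 12·(11/29) + (0)·(18/29) = 132/29.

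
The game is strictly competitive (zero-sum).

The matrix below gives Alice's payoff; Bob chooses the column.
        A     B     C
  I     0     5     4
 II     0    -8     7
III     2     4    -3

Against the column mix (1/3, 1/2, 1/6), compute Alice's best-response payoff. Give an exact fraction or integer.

19/6

I: (0)·(1/3) + (5)·(1/2) + (4)·(1/6) = 19/6.
II: (0)·(1/3) + (-8)·(1/2) + (7)·(1/6) = -17/6.
III: (2)·(1/3) + (4)·(1/2) + (-3)·(1/6) = 13/6.
The best pure response is I with expected payoff 19/6.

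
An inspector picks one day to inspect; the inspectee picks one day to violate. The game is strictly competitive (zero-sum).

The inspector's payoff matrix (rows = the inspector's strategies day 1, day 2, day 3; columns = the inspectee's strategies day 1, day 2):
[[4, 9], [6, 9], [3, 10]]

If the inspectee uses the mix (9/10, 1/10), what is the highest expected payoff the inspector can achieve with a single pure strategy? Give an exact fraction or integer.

day 1: (4)·(9/10) + (9)·(1/10) = 9/2.
day 2: (6)·(9/10) + (9)·(1/10) = 63/10.
day 3: (3)·(9/10) + (10)·(1/10) = 37/10.
The best pure response is day 2 with expected payoff 63/10.

63/10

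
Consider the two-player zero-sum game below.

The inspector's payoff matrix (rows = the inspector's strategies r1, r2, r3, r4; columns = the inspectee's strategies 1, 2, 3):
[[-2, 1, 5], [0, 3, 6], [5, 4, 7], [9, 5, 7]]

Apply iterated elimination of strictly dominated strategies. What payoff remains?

5

Column 3 is strictly dominated by 2 for the inspectee (1<5, 3<6, 4<7, 5<7); eliminate 3.
Row r3 is strictly dominated by row r4 (9>5, 5>4); eliminate r3.
Row r2 is strictly dominated by row r4 (9>0, 5>3); eliminate r2.
Row r1 is strictly dominated by row r4 (9>-2, 5>1); eliminate r1.
Column 1 is strictly dominated by 2 for the inspectee (5<9); eliminate 1.
Only (r4, 2) remains, with payoff 5.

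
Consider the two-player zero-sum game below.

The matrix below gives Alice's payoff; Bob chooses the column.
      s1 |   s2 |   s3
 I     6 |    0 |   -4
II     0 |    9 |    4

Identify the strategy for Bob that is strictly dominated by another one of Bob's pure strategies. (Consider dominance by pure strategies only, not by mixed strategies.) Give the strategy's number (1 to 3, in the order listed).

Bob prefers columns that give Alice less. Compare s2 with s3: -4 < 0, 4 < 9.
So s3 strictly dominates s2 for Bob; s2 is strictly dominated.

2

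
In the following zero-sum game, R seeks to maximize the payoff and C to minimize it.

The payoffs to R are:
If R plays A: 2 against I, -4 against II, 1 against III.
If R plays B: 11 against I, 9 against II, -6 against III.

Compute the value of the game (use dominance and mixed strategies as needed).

Column I is strictly dominated by II for C (it gives R more in every row).
The remaining 2×2 game on (A, B) × (II, III) has no saddle point. Let R play A with probability p; indifference gives −4p + 9(1−p) = p − 6(1−p), so p = 3/4.
Similarly C's optimal q on II is 7/20, and the value is -4·(7/20) + (1)·(13/20) = -3/4.

-3/4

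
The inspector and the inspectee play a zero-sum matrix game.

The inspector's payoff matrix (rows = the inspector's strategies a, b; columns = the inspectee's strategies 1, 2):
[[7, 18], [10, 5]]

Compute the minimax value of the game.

145/16

Row minima are 7 and 5, so the inspector's maximin is 7; column maxima are 10 and 18, so the inspectee's minimax is 10. These differ, so the equilibrium is in mixed strategies.
Let the inspector play a with probability p. The inspectee is indifferent when 7p + 10(1−p) = 18p + 5(1−p), giving p = 5/16.
Let the inspectee play 1 with probability q. The inspector is indifferent when 7q + 18(1−q) = 10q + 5(1−q), giving q = 13/16.
The value is 7·(13/16) + (18)·(3/16) = 145/16.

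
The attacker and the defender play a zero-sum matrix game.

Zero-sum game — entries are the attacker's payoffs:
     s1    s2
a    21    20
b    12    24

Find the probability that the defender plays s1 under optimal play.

4/13

Row minima are 20 and 12, so the attacker's maximin is 20; column maxima are 21 and 24, so the defender's minimax is 21. These differ, so the equilibrium is in mixed strategies.
Let the defender play s1 with probability q. The attacker is indifferent when 21q + 20(1−q) = 12q + 24(1−q), giving q = 4/13.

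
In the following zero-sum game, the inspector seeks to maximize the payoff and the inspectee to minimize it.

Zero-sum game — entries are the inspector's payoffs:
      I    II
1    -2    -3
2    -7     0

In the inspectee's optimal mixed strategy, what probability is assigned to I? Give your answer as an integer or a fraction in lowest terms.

Row minima are -3 and -7, so the inspector's maximin is -3; column maxima are -2 and 0, so the inspectee's minimax is -2. These differ, so the equilibrium is in mixed strategies.
Let the inspectee play I with probability q. The inspector is indifferent when −2q − 3(1−q) = −7q, giving q = 3/8.

3/8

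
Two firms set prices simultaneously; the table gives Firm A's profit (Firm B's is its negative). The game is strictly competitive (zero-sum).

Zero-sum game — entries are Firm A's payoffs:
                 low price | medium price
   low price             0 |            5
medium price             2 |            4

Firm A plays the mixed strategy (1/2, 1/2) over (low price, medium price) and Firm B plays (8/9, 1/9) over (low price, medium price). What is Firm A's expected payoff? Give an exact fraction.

Against (8/9, 1/9), each row's expected payoff is low price: 5/9; medium price: 20/9.
Taking the (1/2, 1/2)-weighted average: (1/2)·(5/9) + (1/2)·(20/9) = 25/18.

25/18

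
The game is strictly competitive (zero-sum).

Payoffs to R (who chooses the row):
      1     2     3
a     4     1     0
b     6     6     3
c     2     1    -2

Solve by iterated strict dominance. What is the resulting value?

3

Column 1 is strictly dominated by 3 for C (0<4, 3<6, -2<2); eliminate 1.
Column 2 is strictly dominated by 3 for C (0<1, 3<6, -2<1); eliminate 2.
Row a is strictly dominated by row b (3>0); eliminate a.
Row c is strictly dominated by row b (3>-2); eliminate c.
Only (b, 3) remains, with payoff 3.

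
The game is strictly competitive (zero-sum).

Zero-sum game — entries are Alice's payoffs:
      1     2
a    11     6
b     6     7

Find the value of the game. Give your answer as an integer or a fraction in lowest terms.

Row minima are 6 and 6, so Alice's maximin is 6; column maxima are 11 and 7, so Bob's minimax is 7. These differ, so the equilibrium is in mixed strategies.
Let Alice play a with probability p. Bob is indifferent when 11p + 6(1−p) = 6p + 7(1−p), giving p = 1/6.
Let Bob play 1 with probability q. Alice is indifferent when 11q + 6(1−q) = 6q + 7(1−q), giving q = 1/6.
The value is 11·(1/6) + (6)·(5/6) = 41/6.

41/6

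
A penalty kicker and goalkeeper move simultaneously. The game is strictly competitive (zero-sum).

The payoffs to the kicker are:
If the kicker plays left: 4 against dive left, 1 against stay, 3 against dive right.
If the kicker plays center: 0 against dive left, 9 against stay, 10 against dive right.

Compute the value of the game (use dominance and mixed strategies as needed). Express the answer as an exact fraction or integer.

Column dive right is strictly dominated by stay for the goalkeeper (it gives the kicker more in every row).
The remaining 2×2 game on (left, center) × (dive left, stay) has no saddle point. Let the kicker play left with probability p; indifference gives 4p = p + 9(1−p), so p = 3/4.
Similarly the goalkeeper's optimal q on dive left is 2/3, and the value is 4·(2/3) + (1)·(1/3) = 3.

3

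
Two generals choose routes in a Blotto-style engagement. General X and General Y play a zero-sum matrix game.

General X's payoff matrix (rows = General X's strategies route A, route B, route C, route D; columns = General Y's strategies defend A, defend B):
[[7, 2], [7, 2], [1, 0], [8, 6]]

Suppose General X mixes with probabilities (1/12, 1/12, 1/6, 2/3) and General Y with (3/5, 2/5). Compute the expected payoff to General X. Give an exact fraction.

86/15

Against (3/5, 2/5), each row's expected payoff is route A: 5; route B: 5; route C: 3/5; route D: 36/5.
Taking the (1/12, 1/12, 1/6, 2/3)-weighted average: (1/12)·(5) + (1/12)·(5) + (1/6)·(3/5) + (2/3)·(36/5) = 86/15.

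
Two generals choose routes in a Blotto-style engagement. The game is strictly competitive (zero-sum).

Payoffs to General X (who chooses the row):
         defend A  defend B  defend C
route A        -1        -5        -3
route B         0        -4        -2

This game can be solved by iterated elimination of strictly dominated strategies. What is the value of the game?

-4

Row route A is strictly dominated by row route B (0>-1, -4>-5, -2>-3); eliminate route A.
Column defend A is strictly dominated by defend B for General Y (-4<0); eliminate defend A.
Column defend C is strictly dominated by defend B for General Y (-4<-2); eliminate defend C.
Only (route B, defend B) remains, with payoff -4.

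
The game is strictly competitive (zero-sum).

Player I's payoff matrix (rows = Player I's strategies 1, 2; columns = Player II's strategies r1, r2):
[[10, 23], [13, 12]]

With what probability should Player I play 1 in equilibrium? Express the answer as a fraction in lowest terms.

Row minima are 10 and 12, so Player I's maximin is 12; column maxima are 13 and 23, so Player II's minimax is 13. These differ, so the equilibrium is in mixed strategies.
Let Player I play 1 with probability p. Player II is indifferent when 10p + 13(1−p) = 23p + 12(1−p), giving p = 1/14.

1/14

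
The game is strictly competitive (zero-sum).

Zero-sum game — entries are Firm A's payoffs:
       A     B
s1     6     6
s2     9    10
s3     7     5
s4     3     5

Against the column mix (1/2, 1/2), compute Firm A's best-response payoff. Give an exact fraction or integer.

19/2

s1: (6)·(1/2) + (6)·(1/2) = 6.
s2: (9)·(1/2) + (10)·(1/2) = 19/2.
s3: (7)·(1/2) + (5)·(1/2) = 6.
s4: (3)·(1/2) + (5)·(1/2) = 4.
The best pure response is s2 with expected payoff 19/2.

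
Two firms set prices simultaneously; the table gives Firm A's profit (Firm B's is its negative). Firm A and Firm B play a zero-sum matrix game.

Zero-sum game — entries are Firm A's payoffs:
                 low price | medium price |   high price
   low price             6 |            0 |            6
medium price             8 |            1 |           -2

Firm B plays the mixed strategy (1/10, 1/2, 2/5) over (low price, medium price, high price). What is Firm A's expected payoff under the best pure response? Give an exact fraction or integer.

low price: (6)·(1/10) + (0)·(1/2) + (6)·(2/5) = 3.
medium price: (8)·(1/10) + (1)·(1/2) + (-2)·(2/5) = 1/2.
The best pure response is low price with expected payoff 3.

3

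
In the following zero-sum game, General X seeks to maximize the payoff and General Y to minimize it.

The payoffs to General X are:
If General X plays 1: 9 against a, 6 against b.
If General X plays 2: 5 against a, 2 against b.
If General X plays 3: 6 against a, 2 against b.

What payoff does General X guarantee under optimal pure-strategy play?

Row minima: 6, 2, 2 → General X's maximin is 6.
Column maxima: 9, 6 → General Y's minimax is 6.
They coincide at (1, b), so the value is 6.

6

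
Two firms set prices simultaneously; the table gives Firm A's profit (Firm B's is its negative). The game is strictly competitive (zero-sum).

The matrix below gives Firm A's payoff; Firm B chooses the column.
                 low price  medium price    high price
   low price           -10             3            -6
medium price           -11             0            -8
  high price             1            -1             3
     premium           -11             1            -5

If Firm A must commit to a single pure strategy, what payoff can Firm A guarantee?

-1

The worst-case payoff for each row is low price: -10, medium price: -11, high price: -1, premium: -11.
The best of these is -1.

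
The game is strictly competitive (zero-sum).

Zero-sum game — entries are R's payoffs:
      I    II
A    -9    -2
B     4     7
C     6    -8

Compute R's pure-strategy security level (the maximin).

The worst-case payoff for each row is A: -9, B: 4, C: -8.
The best of these is 4.

4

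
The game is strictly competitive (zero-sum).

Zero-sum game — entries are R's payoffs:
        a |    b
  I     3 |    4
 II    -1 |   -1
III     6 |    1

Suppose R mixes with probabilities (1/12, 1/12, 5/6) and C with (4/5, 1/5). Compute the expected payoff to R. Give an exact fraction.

Against (4/5, 1/5), each row's expected payoff is I: 16/5; II: -1; III: 5.
Taking the (1/12, 1/12, 5/6)-weighted average: (1/12)·(16/5) + (1/12)·(-1) + (5/6)·(5) = 87/20.

87/20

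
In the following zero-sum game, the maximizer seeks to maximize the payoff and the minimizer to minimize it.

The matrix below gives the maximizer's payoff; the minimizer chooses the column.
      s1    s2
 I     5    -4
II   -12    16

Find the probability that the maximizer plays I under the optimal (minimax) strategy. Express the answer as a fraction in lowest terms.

28/37

Row minima are -4 and -12, so the maximizer's maximin is -4; column maxima are 5 and 16, so the minimizer's minimax is 5. These differ, so the equilibrium is in mixed strategies.
Let the maximizer play I with probability p. The minimizer is indifferent when 5p − 12(1−p) = −4p + 16(1−p), giving p = 28/37.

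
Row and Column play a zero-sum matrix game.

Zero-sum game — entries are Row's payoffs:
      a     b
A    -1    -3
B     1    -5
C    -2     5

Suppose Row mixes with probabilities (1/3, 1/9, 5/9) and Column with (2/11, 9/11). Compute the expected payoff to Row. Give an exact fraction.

Against (2/11, 9/11), each row's expected payoff is A: -29/11; B: -43/11; C: 41/11.
Taking the (1/3, 1/9, 5/9)-weighted average: (1/3)·(-29/11) + (1/9)·(-43/11) + (5/9)·(41/11) = 25/33.

25/33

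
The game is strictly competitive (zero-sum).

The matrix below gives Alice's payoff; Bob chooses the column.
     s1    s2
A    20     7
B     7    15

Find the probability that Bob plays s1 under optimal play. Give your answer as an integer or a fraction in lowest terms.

Row minima are 7 and 7, so Alice's maximin is 7; column maxima are 20 and 15, so Bob's minimax is 15. These differ, so the equilibrium is in mixed strategies.
Let Bob play s1 with probability q. Alice is indifferent when 20q + 7(1−q) = 7q + 15(1−q), giving q = 8/21.

8/21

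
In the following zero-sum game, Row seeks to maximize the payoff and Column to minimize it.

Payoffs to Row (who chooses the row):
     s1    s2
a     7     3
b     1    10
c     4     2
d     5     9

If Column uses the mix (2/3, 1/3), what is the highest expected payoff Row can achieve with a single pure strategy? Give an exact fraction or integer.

a: (7)·(2/3) + (3)·(1/3) = 17/3.
b: (1)·(2/3) + (10)·(1/3) = 4.
c: (4)·(2/3) + (2)·(1/3) = 10/3.
d: (5)·(2/3) + (9)·(1/3) = 19/3.
The best pure response is d with expected payoff 19/3.

19/3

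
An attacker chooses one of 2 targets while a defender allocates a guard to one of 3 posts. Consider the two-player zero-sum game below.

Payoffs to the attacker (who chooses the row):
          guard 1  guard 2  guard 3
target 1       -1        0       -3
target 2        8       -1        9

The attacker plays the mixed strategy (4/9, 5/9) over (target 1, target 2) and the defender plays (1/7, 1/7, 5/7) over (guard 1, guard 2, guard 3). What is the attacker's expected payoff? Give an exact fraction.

Against (1/7, 1/7, 5/7), each row's expected payoff is target 1: -16/7; target 2: 52/7.
Taking the (4/9, 5/9)-weighted average: (4/9)·(-16/7) + (5/9)·(52/7) = 28/9.

28/9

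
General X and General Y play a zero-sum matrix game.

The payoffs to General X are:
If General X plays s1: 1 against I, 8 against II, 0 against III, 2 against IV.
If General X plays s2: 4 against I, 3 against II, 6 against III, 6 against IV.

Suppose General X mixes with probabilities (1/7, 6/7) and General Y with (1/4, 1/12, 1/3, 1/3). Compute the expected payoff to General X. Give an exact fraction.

397/84

Against (1/4, 1/12, 1/3, 1/3), each row's expected payoff is s1: 19/12; s2: 21/4.
Taking the (1/7, 6/7)-weighted average: (1/7)·(19/12) + (6/7)·(21/4) = 397/84.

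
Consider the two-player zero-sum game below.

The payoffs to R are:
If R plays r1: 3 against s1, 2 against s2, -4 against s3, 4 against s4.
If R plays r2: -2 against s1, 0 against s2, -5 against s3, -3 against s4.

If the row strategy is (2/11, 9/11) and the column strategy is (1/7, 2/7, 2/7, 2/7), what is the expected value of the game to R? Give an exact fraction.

Against (1/7, 2/7, 2/7, 2/7), each row's expected payoff is r1: 1; r2: -18/7.
Taking the (2/11, 9/11)-weighted average: (2/11)·(1) + (9/11)·(-18/7) = -148/77.

-148/77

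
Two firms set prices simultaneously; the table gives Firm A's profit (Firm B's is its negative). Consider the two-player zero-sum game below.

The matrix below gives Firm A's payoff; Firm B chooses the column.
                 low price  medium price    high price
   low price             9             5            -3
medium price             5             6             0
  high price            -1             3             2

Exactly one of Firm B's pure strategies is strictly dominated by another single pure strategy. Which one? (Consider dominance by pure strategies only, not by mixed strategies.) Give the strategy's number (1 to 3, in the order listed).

2

Firm B prefers columns that give Firm A less. Compare medium price with high price: -3 < 5, 0 < 6, 2 < 3.
So high price strictly dominates medium price for Firm B; medium price is strictly dominated.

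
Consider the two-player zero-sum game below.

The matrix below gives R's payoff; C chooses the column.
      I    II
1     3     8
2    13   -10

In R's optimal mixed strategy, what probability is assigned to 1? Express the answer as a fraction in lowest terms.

23/28

Row minima are 3 and -10, so R's maximin is 3; column maxima are 13 and 8, so C's minimax is 8. These differ, so the equilibrium is in mixed strategies.
Let R play 1 with probability p. C is indifferent when 3p + 13(1−p) = 8p − 10(1−p), giving p = 23/28.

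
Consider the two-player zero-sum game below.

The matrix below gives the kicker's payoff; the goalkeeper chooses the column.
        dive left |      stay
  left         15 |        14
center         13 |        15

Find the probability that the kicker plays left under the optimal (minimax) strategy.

2/3

Row minima are 14 and 13, so the kicker's maximin is 14; column maxima are 15 and 15, so the goalkeeper's minimax is 15. These differ, so the equilibrium is in mixed strategies.
Let the kicker play left with probability p. The goalkeeper is indifferent when 15p + 13(1−p) = 14p + 15(1−p), giving p = 2/3.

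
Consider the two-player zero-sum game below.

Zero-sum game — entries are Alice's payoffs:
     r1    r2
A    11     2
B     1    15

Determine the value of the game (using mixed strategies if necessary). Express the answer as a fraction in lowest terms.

Row minima are 2 and 1, so Alice's maximin is 2; column maxima are 11 and 15, so Bob's minimax is 11. These differ, so the equilibrium is in mixed strategies.
Let Alice play A with probability p. Bob is indifferent when 11p + (1−p) = 2p + 15(1−p), giving p = 14/23.
Let Bob play r1 with probability q. Alice is indifferent when 11q + 2(1−q) = q + 15(1−q), giving q = 13/23.
The value is 11·(13/23) + (2)·(10/23) = 163/23.

163/23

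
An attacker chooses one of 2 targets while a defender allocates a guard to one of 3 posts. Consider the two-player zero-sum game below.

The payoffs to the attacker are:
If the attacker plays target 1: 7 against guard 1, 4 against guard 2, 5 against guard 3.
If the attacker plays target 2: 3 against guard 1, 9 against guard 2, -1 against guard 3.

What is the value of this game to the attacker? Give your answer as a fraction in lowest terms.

49/11

Column guard 1 is strictly dominated by guard 3 for the defender (it gives the attacker more in every row).
The remaining 2×2 game on (target 1, target 2) × (guard 2, guard 3) has no saddle point. Let the attacker play target 1 with probability p; indifference gives 4p + 9(1−p) = 5p − (1−p), so p = 10/11.
Similarly the defender's optimal q on guard 2 is 6/11, and the value is 4·(6/11) + (5)·(5/11) = 49/11.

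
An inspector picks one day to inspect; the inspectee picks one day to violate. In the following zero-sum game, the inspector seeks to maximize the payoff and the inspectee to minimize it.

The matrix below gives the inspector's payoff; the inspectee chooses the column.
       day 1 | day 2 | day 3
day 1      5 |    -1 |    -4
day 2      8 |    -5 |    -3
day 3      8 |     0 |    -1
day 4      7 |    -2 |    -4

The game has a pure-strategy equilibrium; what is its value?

Row minima: -4, -5, -1, -4 → the inspector's maximin is -1.
Column maxima: 8, 0, -1 → the inspectee's minimax is -1.
They coincide at (day 3, day 3), so the value is -1.

-1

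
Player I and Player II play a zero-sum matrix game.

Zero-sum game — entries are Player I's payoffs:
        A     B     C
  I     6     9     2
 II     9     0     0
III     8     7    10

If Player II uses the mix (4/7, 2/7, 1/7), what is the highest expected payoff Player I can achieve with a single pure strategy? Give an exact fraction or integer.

I: (6)·(4/7) + (9)·(2/7) + (2)·(1/7) = 44/7.
II: (9)·(4/7) + (0)·(2/7) + (0)·(1/7) = 36/7.
III: (8)·(4/7) + (7)·(2/7) + (10)·(1/7) = 8.
The best pure response is III with expected payoff 8.

8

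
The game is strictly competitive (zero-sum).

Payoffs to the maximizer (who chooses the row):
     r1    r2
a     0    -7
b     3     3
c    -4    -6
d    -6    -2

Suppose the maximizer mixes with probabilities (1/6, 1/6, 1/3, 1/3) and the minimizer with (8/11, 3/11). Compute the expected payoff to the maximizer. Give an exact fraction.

-98/33

Against (8/11, 3/11), each row's expected payoff is a: -21/11; b: 3; c: -50/11; d: -54/11.
Taking the (1/6, 1/6, 1/3, 1/3)-weighted average: (1/6)·(-21/11) + (1/6)·(3) + (1/3)·(-50/11) + (1/3)·(-54/11) = -98/33.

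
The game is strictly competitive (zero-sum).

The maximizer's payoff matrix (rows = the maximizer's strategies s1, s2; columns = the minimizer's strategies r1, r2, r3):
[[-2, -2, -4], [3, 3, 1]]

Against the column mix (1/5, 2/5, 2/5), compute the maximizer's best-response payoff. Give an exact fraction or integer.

11/5

s1: (-2)·(1/5) + (-2)·(2/5) + (-4)·(2/5) = -14/5.
s2: (3)·(1/5) + (3)·(2/5) + (1)·(2/5) = 11/5.
The best pure response is s2 with expected payoff 11/5.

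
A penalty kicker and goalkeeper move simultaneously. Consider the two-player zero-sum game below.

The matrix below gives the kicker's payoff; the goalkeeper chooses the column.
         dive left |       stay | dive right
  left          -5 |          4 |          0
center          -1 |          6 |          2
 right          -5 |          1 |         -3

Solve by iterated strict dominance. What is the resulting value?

Row left is strictly dominated by row center (-1>-5, 6>4, 2>0); eliminate left.
Column dive right is strictly dominated by dive left for the goalkeeper (-1<2, -5<-3); eliminate dive right.
Row right is strictly dominated by row center (-1>-5, 6>1); eliminate right.
Column stay is strictly dominated by dive left for the goalkeeper (-1<6); eliminate stay.
Only (center, dive left) remains, with payoff -1.

-1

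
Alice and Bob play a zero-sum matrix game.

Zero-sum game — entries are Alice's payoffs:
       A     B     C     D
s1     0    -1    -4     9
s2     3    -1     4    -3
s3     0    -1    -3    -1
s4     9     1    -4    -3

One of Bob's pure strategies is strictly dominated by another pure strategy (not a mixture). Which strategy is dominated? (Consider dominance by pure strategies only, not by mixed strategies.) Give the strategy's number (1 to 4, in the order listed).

Bob prefers columns that give Alice less. Compare A with B: -1 < 0, -1 < 3, -1 < 0, 1 < 9.
So B strictly dominates A for Bob; A is strictly dominated.

1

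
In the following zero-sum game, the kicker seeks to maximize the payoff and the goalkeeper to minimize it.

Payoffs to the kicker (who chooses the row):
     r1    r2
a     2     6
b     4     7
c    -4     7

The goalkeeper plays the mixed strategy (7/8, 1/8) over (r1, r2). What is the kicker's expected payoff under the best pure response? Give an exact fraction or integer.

35/8

a: (2)·(7/8) + (6)·(1/8) = 5/2.
b: (4)·(7/8) + (7)·(1/8) = 35/8.
c: (-4)·(7/8) + (7)·(1/8) = -21/8.
The best pure response is b with expected payoff 35/8.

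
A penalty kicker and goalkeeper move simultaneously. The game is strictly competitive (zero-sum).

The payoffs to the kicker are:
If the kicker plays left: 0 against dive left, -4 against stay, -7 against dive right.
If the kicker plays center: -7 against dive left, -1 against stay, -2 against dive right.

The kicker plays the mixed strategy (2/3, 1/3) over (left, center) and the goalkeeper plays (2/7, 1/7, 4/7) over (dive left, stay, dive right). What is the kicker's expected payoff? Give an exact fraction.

Against (2/7, 1/7, 4/7), each row's expected payoff is left: -32/7; center: -23/7.
Taking the (2/3, 1/3)-weighted average: (2/3)·(-32/7) + (1/3)·(-23/7) = -29/7.

-29/7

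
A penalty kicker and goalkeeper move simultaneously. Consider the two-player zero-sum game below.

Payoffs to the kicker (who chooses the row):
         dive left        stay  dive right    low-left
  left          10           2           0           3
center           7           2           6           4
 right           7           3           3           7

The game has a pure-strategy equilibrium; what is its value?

3

Row minima: 0, 2, 3 → the kicker's maximin is 3.
Column maxima: 10, 3, 6, 7 → the goalkeeper's minimax is 3.
They coincide at (right, stay), so the value is 3.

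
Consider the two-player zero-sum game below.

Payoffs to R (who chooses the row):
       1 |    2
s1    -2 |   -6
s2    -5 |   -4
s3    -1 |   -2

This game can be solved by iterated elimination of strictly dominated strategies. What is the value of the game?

-2

Row s2 is strictly dominated by row s3 (-1>-5, -2>-4); eliminate s2.
Row s1 is strictly dominated by row s3 (-1>-2, -2>-6); eliminate s1.
Column 1 is strictly dominated by 2 for C (-2<-1); eliminate 1.
Only (s3, 2) remains, with payoff -2.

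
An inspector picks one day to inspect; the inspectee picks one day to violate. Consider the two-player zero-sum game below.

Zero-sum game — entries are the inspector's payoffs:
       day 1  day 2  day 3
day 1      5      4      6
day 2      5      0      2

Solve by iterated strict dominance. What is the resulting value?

4

Column day 3 is strictly dominated by day 2 for the inspectee (4<6, 0<2); eliminate day 3.
Column day 1 is strictly dominated by day 2 for the inspectee (4<5, 0<5); eliminate day 1.
Row day 2 is strictly dominated by row day 1 (4>0); eliminate day 2.
Only (day 1, day 2) remains, with payoff 4.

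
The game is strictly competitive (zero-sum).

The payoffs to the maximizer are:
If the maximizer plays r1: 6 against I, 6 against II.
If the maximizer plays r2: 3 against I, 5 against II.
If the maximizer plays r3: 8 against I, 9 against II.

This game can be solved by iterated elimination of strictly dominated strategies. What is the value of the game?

8

Row r1 is strictly dominated by row r3 (8>6, 9>6); eliminate r1.
Column II is strictly dominated by I for the minimizer (3<5, 8<9); eliminate II.
Row r2 is strictly dominated by row r3 (8>3); eliminate r2.
Only (r3, I) remains, with payoff 8.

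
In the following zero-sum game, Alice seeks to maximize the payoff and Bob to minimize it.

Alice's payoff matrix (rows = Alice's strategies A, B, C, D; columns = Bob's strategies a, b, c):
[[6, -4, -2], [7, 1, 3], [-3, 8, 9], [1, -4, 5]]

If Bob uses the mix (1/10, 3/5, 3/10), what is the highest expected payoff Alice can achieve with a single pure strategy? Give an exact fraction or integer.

A: (6)·(1/10) + (-4)·(3/5) + (-2)·(3/10) = -12/5.
B: (7)·(1/10) + (1)·(3/5) + (3)·(3/10) = 11/5.
C: (-3)·(1/10) + (8)·(3/5) + (9)·(3/10) = 36/5.
D: (1)·(1/10) + (-4)·(3/5) + (5)·(3/10) = -4/5.
The best pure response is C with expected payoff 36/5.

36/5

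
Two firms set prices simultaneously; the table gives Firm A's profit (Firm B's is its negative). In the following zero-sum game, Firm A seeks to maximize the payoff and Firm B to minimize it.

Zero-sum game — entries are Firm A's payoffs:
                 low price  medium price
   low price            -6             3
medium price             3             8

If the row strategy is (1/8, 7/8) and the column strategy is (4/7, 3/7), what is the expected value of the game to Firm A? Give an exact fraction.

237/56

Against (4/7, 3/7), each row's expected payoff is low price: -15/7; medium price: 36/7.
Taking the (1/8, 7/8)-weighted average: (1/8)·(-15/7) + (7/8)·(36/7) = 237/56.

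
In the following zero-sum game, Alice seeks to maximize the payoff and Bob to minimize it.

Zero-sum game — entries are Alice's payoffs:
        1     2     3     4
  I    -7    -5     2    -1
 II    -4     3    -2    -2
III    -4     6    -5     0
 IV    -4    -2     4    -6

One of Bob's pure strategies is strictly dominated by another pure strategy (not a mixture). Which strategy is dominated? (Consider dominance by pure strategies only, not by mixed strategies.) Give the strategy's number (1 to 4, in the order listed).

2

Bob prefers columns that give Alice less. Compare 2 with 1: -7 < -5, -4 < 3, -4 < 6, -4 < -2.
So 1 strictly dominates 2 for Bob; 2 is strictly dominated.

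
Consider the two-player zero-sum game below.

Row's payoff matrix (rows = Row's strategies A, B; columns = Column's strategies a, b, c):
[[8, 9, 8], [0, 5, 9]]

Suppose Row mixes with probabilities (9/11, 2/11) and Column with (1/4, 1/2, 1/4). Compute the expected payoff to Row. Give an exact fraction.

86/11

Against (1/4, 1/2, 1/4), each row's expected payoff is A: 17/2; B: 19/4.
Taking the (9/11, 2/11)-weighted average: (9/11)·(17/2) + (2/11)·(19/4) = 86/11.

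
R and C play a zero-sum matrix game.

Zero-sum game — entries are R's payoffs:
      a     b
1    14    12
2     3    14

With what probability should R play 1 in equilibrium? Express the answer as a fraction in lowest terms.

Row minima are 12 and 3, so R's maximin is 12; column maxima are 14 and 14, so C's minimax is 14. These differ, so the equilibrium is in mixed strategies.
Let R play 1 with probability p. C is indifferent when 14p + 3(1−p) = 12p + 14(1−p), giving p = 11/13.

11/13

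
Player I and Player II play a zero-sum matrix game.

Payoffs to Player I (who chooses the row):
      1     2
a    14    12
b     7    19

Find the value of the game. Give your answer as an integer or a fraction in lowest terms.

Row minima are 12 and 7, so Player I's maximin is 12; column maxima are 14 and 19, so Player II's minimax is 14. These differ, so the equilibrium is in mixed strategies.
Let Player I play a with probability p. Player II is indifferent when 14p + 7(1−p) = 12p + 19(1−p), giving p = 6/7.
Let Player II play 1 with probability q. Player I is indifferent when 14q + 12(1−q) = 7q + 19(1−q), giving q = 1/2.
The value is 14·(1/2) + (12)·(1/2) = 13.

13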